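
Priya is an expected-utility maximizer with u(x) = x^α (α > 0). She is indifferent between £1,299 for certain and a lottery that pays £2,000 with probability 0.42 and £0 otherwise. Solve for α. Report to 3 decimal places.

α ≈ 2.010

The lottery's expected utility is 0.42·u(2000) + 0.58·u(0) = 0.42·2000^α (since u(0) = 0 for α > 0).
Indifference: 1299^α = 0.42·2000^α, so (1299/2000)^α = 0.42.
Take logs: α = ln 0.42 / ln(1299/2000) ≈ 2.01019.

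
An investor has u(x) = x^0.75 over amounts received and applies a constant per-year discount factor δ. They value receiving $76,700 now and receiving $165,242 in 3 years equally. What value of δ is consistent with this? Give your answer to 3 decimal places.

Equating discounted utilities: u(76700) = δ^3·u(165242) ⇒ δ^3 = u(76700)/u(165242).
Since u(x) = x^0.75, δ^3 = (76700/165242)^0.75 = 0.46417^0.75 = 0.56235.
Hence δ = (0.56235)^(1/3) = 0.82541.

δ ≈ 0.825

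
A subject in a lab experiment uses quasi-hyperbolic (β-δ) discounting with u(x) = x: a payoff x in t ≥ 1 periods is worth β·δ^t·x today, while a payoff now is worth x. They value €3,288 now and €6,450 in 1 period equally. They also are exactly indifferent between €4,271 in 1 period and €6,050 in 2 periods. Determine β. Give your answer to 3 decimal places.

β ≈ 0.722

Both payoffs in the second observation are in the future, so β drops out: δ^1·4271 = δ^2·6050 ⇒ δ = 4271/6050 = 0.70595.
Substituting δ into 3288 = β·δ·6450: β = 3288/(4553.380) ≈ 0.722.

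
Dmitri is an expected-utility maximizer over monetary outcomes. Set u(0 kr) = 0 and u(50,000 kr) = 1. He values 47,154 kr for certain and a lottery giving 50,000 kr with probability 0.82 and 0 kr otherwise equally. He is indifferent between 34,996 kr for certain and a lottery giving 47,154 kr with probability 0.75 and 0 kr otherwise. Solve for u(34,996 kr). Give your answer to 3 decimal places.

0.615

The first gamble pins u(47,154 kr): it must equal 0.82·1 + 0.18·0 = 0.82.
Chaining: u(34,996 kr) = 0.75·0.82 + 0.25·0.00 = 0.6150.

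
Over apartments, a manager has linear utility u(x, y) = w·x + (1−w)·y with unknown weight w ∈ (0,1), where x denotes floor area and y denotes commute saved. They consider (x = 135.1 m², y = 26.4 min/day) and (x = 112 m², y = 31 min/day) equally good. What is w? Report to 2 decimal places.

Indifference: w·135.1 + (1−w)·26.4 = w·112 + (1−w)·31.
Rearranging, 23.1·w − 4.6·(1−w) = 0.
So w/(1−w) = 4.6/23.1 = 0.1991, giving w = 4.6/(23.1+4.6) = 0.17.

w = 0.17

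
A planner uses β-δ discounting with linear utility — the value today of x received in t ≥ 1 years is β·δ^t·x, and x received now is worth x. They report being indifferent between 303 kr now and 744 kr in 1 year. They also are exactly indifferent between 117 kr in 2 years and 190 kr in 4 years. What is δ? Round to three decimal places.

δ ≈ 0.785

From the later pair, β·δ^2·117 = β·δ^4·190; dividing through, δ^2 = 117/190 = 0.61579, so δ = 0.78472.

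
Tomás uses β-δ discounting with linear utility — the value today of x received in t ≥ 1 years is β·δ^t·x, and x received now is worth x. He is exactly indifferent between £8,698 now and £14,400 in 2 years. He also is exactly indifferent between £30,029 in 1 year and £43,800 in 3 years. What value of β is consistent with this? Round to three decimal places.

β ≈ 0.881

The second indifference involves only future payoffs, so β cancels: β·δ^1·30029 = β·δ^3·43800, giving δ^2 = 30029/43800 = 0.68559, so δ = 0.82801.
The first indifference: 8698 = β·δ^2·14400, so β = 8698/(δ^2·14400) = 8698/(0.68559·14400) ≈ 0.881.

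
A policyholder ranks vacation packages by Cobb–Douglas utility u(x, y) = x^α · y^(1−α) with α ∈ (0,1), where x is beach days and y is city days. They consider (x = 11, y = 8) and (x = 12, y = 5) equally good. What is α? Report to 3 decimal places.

α ≈ 0.844

Indifference: 11^α · 8^(1−α) = 12^α · 5^(1−α).
(11/12)^α = (5/8)^(1−α); take logs: α·ln(11/12) = (1−α)·ln(5/8), i.e. α·-0.087011 = (1−α)·-0.470004.
With A = -0.087011 and B = -0.470004: α·A = (1−α)·B, so α = B/(A+B) = -0.470004/-0.557015 ≈ 0.844.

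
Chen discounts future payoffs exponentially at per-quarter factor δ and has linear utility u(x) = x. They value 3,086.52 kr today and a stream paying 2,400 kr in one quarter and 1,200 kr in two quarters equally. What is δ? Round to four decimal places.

δ ≈ 0.8900

Present value of the stream is 2400·δ + 1200·δ². Indifference gives 2400δ + 1200δ² = 3086.52.
That is, 1200δ² + 2400δ − 3086.52 = 0, a quadratic in δ.
δ = (−2400 + √(2400² + 4·1200·3086.52)) / (2·1200) = (−2400 + √20575296.00) / 2400 ≈ 0.8900.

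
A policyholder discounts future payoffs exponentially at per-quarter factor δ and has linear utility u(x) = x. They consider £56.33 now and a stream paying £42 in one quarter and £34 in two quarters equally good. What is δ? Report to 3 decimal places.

δ ≈ 0.810

The stream is worth 42δ + 34δ² today, so 42δ + 34δ² = 56.33.
So 34δ² + 42δ − 56.33 = 0.
δ = (−42 + √(42² + 4·34·56.33)) / (2·34) = (−42 + √9424.88) / 68 ≈ 0.810.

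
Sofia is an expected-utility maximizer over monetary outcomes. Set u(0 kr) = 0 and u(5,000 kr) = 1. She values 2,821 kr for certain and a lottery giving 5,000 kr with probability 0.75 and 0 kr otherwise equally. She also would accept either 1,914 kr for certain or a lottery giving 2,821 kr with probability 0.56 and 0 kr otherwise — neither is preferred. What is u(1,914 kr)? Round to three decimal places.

The first gamble pins u(2,821 kr): it must equal 0.75·1 + 0.25·0 = 0.75.
Chaining: u(1,914 kr) = 0.56·0.75 + 0.44·0.00 = 0.4200.

0.420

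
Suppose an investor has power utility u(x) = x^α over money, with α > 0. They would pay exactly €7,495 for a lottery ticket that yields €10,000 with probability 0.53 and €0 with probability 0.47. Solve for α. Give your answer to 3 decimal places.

EU(lottery) = 0.53·10000^α + 0.47·0 = 0.53·10000^α.
Setting u(7495) equal to that: 7495^α = 0.53·10000^α ⇒ (7495/10000)^α = 0.53.
Take logs: α = ln 0.53 / ln(7495/10000) ≈ 2.20177.

α ≈ 2.202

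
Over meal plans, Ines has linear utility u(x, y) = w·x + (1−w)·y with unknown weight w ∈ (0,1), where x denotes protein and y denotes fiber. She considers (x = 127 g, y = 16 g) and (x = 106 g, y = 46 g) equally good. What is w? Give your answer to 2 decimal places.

w = 0.59

Equating utilities: w·127 + (1−w)·16 = w·106 + (1−w)·46.
w·(127−106) = (1−w)·(46−16), i.e. w·21 = (1−w)·30.
Hence w = 30/(21+30) = 30/51 = 0.59.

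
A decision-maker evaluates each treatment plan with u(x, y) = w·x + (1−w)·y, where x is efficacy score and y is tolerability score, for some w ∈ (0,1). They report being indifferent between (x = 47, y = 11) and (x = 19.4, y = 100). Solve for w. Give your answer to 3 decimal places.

w = 0.763

Indifference: w·47 + (1−w)·11 = w·19.4 + (1−w)·100.
Collecting terms: w·27.6 = (1−w)·89.
So w/(1−w) = 89/27.6 = 3.2246, giving w = 89/(27.6+89) = 0.763.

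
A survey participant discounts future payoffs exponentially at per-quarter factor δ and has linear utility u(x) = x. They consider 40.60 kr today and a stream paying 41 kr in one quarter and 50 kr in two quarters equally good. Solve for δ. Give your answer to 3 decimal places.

The stream is worth 41δ + 50δ² today, so 41δ + 50δ² = 40.60.
Rearranged: 50δ² + 41δ − 40.60 = 0.
The positive root is δ = [−41 + √(41² + 4·50·40.60)] / (2·50) = (−41 + 99.000)/100 ≈ 0.580.

δ ≈ 0.580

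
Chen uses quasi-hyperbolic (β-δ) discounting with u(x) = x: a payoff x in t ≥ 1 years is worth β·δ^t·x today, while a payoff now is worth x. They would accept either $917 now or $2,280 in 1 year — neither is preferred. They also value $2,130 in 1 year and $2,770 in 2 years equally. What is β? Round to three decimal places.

β ≈ 0.523

Both payoffs in the second observation are in the future, so β drops out: δ^1·2130 = δ^2·2770 ⇒ δ = 2130/2770 = 0.76895.
Now use the now-vs-future pair: 917 = β·δ·2280 gives β = 917/(0.76895·2280) ≈ 0.523.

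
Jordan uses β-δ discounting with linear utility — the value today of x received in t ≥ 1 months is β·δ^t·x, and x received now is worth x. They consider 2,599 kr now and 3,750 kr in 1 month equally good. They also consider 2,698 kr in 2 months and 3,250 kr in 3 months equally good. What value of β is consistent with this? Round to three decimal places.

β ≈ 0.835

From the later pair, β·δ^2·2698 = β·δ^3·3250; dividing through, δ = 2698/3250 = 0.83015.
Now use the now-vs-future pair: 2599 = β·δ·3750 gives β = 2599/(0.83015·3750) ≈ 0.835.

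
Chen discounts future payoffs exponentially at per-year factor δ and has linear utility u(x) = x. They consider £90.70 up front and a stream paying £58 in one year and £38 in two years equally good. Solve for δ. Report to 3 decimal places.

The stream is worth 58δ + 38δ² today, so 58δ + 38δ² = 90.70.
So 38δ² + 58δ − 90.70 = 0.
δ = (−58 + √(58² + 4·38·90.70)) / (2·38) = (−58 + √17150.40) / 76 ≈ 0.960.

δ ≈ 0.960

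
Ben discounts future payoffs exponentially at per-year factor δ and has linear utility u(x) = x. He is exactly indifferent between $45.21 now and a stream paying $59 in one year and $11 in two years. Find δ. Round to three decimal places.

Present value of the stream is 59·δ + 11·δ². Indifference gives 59δ + 11δ² = 45.21.
Rearranged: 11δ² + 59δ − 45.21 = 0.
By the quadratic formula (taking the positive root), δ = (−59 + √5470.24) / 22 ≈ 0.680.

δ ≈ 0.680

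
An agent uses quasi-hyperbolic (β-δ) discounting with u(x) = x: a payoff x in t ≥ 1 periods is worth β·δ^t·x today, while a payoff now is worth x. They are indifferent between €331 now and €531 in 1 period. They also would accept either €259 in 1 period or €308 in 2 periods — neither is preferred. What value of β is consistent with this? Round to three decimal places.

β ≈ 0.741

From the later pair, β·δ^1·259 = β·δ^2·308; dividing through, δ = 259/308 = 0.84091.
Substituting δ into 331 = β·δ·531: β = 331/(446.523) ≈ 0.741.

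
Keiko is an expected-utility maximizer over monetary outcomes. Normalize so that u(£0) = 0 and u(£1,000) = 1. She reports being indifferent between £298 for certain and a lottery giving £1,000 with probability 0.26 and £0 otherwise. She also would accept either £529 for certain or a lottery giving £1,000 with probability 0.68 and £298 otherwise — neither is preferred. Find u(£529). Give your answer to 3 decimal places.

0.763

The first gamble pins u(£298): it must equal 0.26·1 + 0.74·0 = 0.26.
The second indifference gives u(£529) = 0.68·u(£1,000) + 0.32·u(£298) = 0.68·1.00 + 0.32·0.26 = 0.7632.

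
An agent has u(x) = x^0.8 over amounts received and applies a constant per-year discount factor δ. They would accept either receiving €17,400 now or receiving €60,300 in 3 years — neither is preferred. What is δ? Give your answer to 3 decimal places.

δ ≈ 0.718

The payoff in 3 years is discounted by δ^3, so u(17400) = δ^3·u(60300) and δ^3 = u(17400)/u(60300).
Since u(x) = x^0.8, δ^3 = (17400/60300)^0.8 = 0.28856^0.8 = 0.36999.
Taking the cube root: δ = 0.36999^(1/3) ≈ 0.718.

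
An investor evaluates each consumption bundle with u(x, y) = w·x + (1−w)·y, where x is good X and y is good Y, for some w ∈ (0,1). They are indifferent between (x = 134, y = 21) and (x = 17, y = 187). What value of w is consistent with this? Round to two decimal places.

w = 0.59

Indifference: w·134 + (1−w)·21 = w·17 + (1−w)·187.
Rearranging, 117·w − 166·(1−w) = 0.
The marginal rate of substitution is 166/117, so w = 166/(117+166) = 0.59.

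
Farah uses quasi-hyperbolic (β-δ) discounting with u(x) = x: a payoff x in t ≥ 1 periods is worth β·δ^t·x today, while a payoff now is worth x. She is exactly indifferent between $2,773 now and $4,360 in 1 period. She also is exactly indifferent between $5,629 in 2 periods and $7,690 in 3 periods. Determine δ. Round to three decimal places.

Both payoffs in the second observation are in the future, so β drops out: δ^2·5629 = δ^3·7690 ⇒ δ = 5629/7690 = 0.73199.

δ ≈ 0.732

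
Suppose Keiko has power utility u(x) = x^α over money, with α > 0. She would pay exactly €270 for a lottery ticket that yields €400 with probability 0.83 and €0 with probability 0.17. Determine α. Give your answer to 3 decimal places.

The lottery's expected utility is 0.83·u(400) + 0.17·u(0) = 0.83·400^α (since u(0) = 0 for α > 0).
Indifference: 270^α = 0.83·400^α, so (270/400)^α = 0.83.
Taking logs: α·ln(270/400) = ln(0.83), so α = -0.186330 / -0.393043 ≈ 0.474.

α ≈ 0.474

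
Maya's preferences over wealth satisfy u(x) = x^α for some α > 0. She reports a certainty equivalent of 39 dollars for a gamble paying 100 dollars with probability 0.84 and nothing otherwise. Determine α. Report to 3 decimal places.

The lottery's expected utility is 0.84·u(100) + 0.16·u(0) = 0.84·100^α (since u(0) = 0 for α > 0).
Indifference: 39^α = 0.84·100^α, so (39/100)^α = 0.84.
α = ln(0.84) / ln(39/100) = -0.174353/-0.941609 ≈ 0.185.

α ≈ 0.185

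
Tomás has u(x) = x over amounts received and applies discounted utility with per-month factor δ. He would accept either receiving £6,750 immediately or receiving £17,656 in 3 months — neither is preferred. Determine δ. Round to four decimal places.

δ ≈ 0.7258

Equating discounted utilities: u(6750) = δ^3·u(17656) ⇒ δ^3 = u(6750)/u(17656).
With u(x) = x: δ^3 = 6750/17656 = 0.38231.
Hence δ = (0.38231)^(1/3) = 0.725778.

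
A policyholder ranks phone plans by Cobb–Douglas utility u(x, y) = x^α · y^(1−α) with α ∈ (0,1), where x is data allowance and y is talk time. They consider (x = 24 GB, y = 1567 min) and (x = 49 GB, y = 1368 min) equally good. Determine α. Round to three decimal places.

α ≈ 0.160

Set the two utilities equal: 24^α·1567^(1−α) = 49^α·1368^(1−α).
(24/49)^α = (1368/1567)^(1−α); take logs: α·ln(24/49) = (1−α)·ln(1368/1567), i.e. α·-0.713766 = (1−α)·-0.135813.
Thus α·(-0.849579) = -0.135813, so α = -0.135813/-0.849579 ≈ 0.160.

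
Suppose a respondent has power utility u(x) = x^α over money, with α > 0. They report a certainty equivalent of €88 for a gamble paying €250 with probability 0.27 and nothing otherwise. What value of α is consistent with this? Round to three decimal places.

α ≈ 1.254

Since u(0) = 0, the lottery's EU is 0.27·250^α.
Indifference: 88^α = 0.27·250^α, so (88/250)^α = 0.27.
Take logs: α = ln 0.27 / ln(88/250) ≈ 1.25400.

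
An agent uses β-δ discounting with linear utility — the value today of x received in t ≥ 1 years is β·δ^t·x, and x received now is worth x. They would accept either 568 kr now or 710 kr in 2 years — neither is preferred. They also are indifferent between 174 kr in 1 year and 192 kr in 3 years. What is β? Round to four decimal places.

β ≈ 0.8828

Both payoffs in the second observation are in the future, so β drops out: δ^1·174 = δ^3·192 ⇒ δ^2 = 174/192 = 0.90625, so δ = 0.95197.
The first indifference: 568 = β·δ^2·710, so β = 568/(δ^2·710) = 568/(0.90625·710) ≈ 0.8828.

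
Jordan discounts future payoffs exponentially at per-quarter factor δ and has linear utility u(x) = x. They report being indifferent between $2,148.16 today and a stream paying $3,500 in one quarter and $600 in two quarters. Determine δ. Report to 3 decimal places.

δ ≈ 0.560

The stream is worth 3500δ + 600δ² today, so 3500δ + 600δ² = 2148.16.
Rearranged: 600δ² + 3500δ − 2148.16 = 0.
The positive root is δ = [−3500 + √(3500² + 4·600·2148.16)] / (2·600) = (−3500 + 4172.000)/1200 ≈ 0.560.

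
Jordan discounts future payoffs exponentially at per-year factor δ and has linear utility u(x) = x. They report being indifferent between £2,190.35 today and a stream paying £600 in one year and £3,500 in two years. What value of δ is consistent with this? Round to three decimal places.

The stream is worth 600δ + 3500δ² today, so 600δ + 3500δ² = 2190.35.
Rearranged: 3500δ² + 600δ − 2190.35 = 0.
The positive root is δ = [−600 + √(600² + 4·3500·2190.35)] / (2·3500) = (−600 + 5570.000)/7000 ≈ 0.710.

δ ≈ 0.710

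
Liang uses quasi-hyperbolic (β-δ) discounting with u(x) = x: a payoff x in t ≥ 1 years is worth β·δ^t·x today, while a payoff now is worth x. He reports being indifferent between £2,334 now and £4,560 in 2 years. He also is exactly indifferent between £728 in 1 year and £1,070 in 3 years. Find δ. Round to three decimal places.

δ ≈ 0.825

The second indifference involves only future payoffs, so β cancels: β·δ^1·728 = β·δ^3·1070, giving δ^2 = 728/1070 = 0.68037, so δ = 0.82485.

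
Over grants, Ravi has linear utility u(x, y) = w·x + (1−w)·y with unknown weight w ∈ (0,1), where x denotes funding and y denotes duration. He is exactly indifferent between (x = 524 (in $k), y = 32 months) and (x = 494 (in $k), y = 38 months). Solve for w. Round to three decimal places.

w = 0.167

Indifference: w·524 + (1−w)·32 = w·494 + (1−w)·38.
Collecting terms: w·30 = (1−w)·6.
Hence w = 6/(30+6) = 6/36 = 0.167.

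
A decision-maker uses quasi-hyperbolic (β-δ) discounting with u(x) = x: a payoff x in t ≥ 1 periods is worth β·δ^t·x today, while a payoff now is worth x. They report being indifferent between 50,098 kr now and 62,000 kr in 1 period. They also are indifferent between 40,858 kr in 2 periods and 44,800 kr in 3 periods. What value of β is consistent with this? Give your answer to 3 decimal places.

From the later pair, β·δ^2·40858 = β·δ^3·44800; dividing through, δ = 40858/44800 = 0.91201.
The first indifference: 50098 = β·δ·62000, so β = 50098/(δ·62000) = 50098/(0.91201·62000) ≈ 0.886.

β ≈ 0.886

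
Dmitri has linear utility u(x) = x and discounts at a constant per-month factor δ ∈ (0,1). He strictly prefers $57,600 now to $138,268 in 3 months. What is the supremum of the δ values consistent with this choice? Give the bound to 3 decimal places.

δ < 0.747

Under u(x) = x this choice says 57600 > δ^3·138268.
So δ^3 < 57600/138268 = 0.41658; taking the cube root of both positive sides preserves the inequality.
δ < 0.41658^(1/3) = 0.747.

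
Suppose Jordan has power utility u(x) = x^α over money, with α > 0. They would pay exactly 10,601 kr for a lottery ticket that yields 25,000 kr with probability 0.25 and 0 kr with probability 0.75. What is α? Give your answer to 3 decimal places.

α ≈ 1.616

The lottery's expected utility is 0.25·u(25000) + 0.75·u(0) = 0.25·25000^α (since u(0) = 0 for α > 0).
Setting u(10601) equal to that: 10601^α = 0.25·25000^α ⇒ (10601/25000)^α = 0.25.
Take logs: α = ln 0.25 / ln(10601/25000) ≈ 1.61586.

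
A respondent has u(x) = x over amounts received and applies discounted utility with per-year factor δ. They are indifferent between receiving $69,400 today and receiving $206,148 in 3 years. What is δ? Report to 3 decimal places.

δ ≈ 0.696

Indifference means u(69400) = δ^3 · u(206148), so δ^3 = u(69400)/u(206148).
With u(x) = x: δ^3 = 69400/206148 = 0.33665.
So δ = 0.33665^(1/3) ≈ 0.696.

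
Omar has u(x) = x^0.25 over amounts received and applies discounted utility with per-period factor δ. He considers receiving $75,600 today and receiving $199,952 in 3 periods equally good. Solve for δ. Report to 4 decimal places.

δ ≈ 0.9221

Equating discounted utilities: u(75600) = δ^3·u(199952) ⇒ δ^3 = u(75600)/u(199952).
With u(x) = x^0.25: δ^3 = 75600^0.25/199952^0.25 = (75600/199952)^0.25 = 0.78415.
Taking the cube root: δ = 0.78415^(1/3) ≈ 0.9221.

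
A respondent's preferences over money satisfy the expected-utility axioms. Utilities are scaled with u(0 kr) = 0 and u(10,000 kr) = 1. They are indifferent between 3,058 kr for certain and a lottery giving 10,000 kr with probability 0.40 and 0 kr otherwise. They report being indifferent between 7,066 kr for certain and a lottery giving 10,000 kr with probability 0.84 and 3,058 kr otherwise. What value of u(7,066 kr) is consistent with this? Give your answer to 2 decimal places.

The first gamble pins u(3,058 kr): it must equal 0.40·1 + 0.60·0 = 0.40.
Then u(7,066 kr) = 0.84·u(10,000 kr) + 0.16·u(3,058 kr) = 0.84·1.00 + 0.16·0.40 = 0.9040.

0.90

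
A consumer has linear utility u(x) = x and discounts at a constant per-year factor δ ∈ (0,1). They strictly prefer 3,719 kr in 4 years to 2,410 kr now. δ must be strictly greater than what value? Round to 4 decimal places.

Under u(x) = x this choice says 2410 < δ^4·3719.
Hence δ^4 > 2410/3719 = 0.64802, and x ↦ x^(1/4) is increasing on (0,∞).
δ > (2410/3719)^(1/4) ≈ 0.8972.

δ > 0.8972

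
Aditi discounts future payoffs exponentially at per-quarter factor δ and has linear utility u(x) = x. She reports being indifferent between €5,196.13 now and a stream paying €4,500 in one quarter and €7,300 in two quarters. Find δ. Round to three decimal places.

δ ≈ 0.590

Present value of the stream is 4500·δ + 7300·δ². Indifference gives 4500δ + 7300δ² = 5196.13.
That is, 7300δ² + 4500δ − 5196.13 = 0, a quadratic in δ.
The positive root is δ = [−4500 + √(4500² + 4·7300·5196.13)] / (2·7300) = (−4500 + 13114.000)/14600 ≈ 0.590.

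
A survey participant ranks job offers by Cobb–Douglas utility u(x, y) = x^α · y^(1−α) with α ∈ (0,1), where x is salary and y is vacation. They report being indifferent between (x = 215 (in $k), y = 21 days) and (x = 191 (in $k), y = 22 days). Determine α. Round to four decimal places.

α ≈ 0.2821

Set the two utilities equal: 215^α·21^(1−α) = 191^α·22^(1−α).
Taking logs: α·ln 215 + (1−α)·ln 21 = α·ln 191 + (1−α)·ln 22, i.e. α·0.1183646 = (1−α)·0.0465200.
With A = 0.1183646 and B = 0.0465200: α·A = (1−α)·B, so α = B/(A+B) = 0.0465200/0.1648846 ≈ 0.2821.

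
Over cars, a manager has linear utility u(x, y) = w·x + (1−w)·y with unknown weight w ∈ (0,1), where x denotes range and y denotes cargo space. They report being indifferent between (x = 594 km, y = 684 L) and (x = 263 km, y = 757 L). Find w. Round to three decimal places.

u(594,684) = u(263,757) means w·594 + (1−w)·684 = w·263 + (1−w)·757.
w·(594−263) = (1−w)·(757−684), i.e. w·331 = (1−w)·73.
So w/(1−w) = 73/331 = 0.2205, giving w = 73/(331+73) = 0.181.

w = 0.181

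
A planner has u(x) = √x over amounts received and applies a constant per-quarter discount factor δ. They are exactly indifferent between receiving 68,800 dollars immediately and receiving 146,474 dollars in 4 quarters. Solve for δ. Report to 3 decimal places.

Equating discounted utilities: u(68800) = δ^4·u(146474) ⇒ δ^4 = u(68800)/u(146474).
Since u(x) = √x, δ^4 = √(68800/146474) = 0.68535.
Taking the 4th root: δ = 0.68535^(1/4) ≈ 0.910.

δ ≈ 0.910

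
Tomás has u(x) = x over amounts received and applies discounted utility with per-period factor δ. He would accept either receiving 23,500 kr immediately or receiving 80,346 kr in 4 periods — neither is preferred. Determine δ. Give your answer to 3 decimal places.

The payoff in 4 periods is discounted by δ^4, so u(23500) = δ^4·u(80346) and δ^4 = u(23500)/u(80346).
With u(x) = x: δ^4 = 23500/80346 = 0.29249.
Hence δ = (0.29249)^(1/4) = 0.73540.

δ ≈ 0.735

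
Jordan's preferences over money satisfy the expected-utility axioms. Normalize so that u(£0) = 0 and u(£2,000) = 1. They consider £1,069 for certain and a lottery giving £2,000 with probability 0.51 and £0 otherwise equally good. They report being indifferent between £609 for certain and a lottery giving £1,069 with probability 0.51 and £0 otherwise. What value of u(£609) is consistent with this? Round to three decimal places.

From the first indifference, u(£1,069) = 0.51·u(£2,000) + 0.49·u(£0) = 0.51·1 + 0.49·0 = 0.51.
Chaining: u(£609) = 0.51·0.51 + 0.49·0.00 = 0.2601.

0.260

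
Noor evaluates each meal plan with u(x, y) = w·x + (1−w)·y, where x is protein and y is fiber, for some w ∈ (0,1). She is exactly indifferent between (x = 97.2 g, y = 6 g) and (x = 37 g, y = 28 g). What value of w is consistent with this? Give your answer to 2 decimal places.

w = 0.27

Indifference: w·97.2 + (1−w)·6 = w·37 + (1−w)·28.
w·(97.2−37) = (1−w)·(28−6), i.e. w·60.2 = (1−w)·22.
Hence w = 22/(60.2+22) = 22/82.2 = 0.27.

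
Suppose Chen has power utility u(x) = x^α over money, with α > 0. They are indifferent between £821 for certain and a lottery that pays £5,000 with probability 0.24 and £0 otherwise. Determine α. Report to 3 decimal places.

Since u(0) = 0, the lottery's EU is 0.24·5000^α.
Setting u(821) equal to that: 821^α = 0.24·5000^α ⇒ (821/5000)^α = 0.24.
Taking logs: α·ln(821/5000) = ln(0.24), so α = -1.427116 / -1.806670 ≈ 0.790.

α ≈ 0.790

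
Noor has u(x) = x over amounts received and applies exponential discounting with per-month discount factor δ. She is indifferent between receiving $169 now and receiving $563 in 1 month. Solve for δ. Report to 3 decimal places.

Equating discounted utilities: u(169) = δ·u(563) ⇒ δ = u(169)/u(563).
With u(x) = x: δ = 169/563 = 0.30018.

δ ≈ 0.300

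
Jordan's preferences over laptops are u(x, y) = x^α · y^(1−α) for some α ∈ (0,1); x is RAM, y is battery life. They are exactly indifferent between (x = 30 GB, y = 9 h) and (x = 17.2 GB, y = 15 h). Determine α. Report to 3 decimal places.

α ≈ 0.479

Indifference: 30^α · 9^(1−α) = 17.2^α · 15^(1−α).
Rearrange to (30/17.2)^α = (15/9)^(1−α) and take logs: α·0.556288 = (1−α)·0.510826.
With A = 0.556288 and B = 0.510826: α·A = (1−α)·B, so α = B/(A+B) = 0.510826/1.067114 ≈ 0.479.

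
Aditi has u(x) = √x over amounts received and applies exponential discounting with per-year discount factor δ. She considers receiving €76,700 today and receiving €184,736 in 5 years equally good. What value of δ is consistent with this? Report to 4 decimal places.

Indifference means u(76700) = δ^5 · u(184736), so δ^5 = u(76700)/u(184736).
Since u(x) = √x, δ^5 = √(76700/184736) = 0.64435.
Taking the 5th root: δ = 0.64435^(1/5) ≈ 0.9159.

δ ≈ 0.9159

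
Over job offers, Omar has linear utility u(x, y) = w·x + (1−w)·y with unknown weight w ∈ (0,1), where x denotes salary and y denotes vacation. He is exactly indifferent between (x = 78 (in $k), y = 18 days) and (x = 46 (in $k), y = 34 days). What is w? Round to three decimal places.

Equating utilities: w·78 + (1−w)·18 = w·46 + (1−w)·34.
Rearranging, 32·w − 16·(1−w) = 0.
The marginal rate of substitution is 16/32, so w = 16/(32+16) = 0.333.

w = 0.333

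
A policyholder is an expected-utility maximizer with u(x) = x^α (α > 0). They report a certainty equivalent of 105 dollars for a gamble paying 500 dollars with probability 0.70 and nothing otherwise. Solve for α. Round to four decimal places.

α ≈ 0.2285

EU(lottery) = 0.70·500^α + 0.30·0 = 0.70·500^α.
Equating: 105^α = 0.70·500^α, i.e. 0.2100^α = 0.70.
Taking logs: α·ln(105/500) = ln(0.70), so α = -0.3566749 / -1.5606477 ≈ 0.2285.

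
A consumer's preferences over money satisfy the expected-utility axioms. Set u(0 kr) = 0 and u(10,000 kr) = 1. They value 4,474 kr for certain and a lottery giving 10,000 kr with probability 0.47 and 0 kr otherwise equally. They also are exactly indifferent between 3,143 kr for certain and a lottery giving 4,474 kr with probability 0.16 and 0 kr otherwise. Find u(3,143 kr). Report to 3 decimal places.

0.075

First, u(4,474 kr) = 0.47·u(10,000 kr) + 0.53·u(0 kr) = 0.47.
The second indifference gives u(3,143 kr) = 0.16·u(4,474 kr) + 0.84·u(0 kr) = 0.16·0.47 + 0.84·0.00 = 0.0752.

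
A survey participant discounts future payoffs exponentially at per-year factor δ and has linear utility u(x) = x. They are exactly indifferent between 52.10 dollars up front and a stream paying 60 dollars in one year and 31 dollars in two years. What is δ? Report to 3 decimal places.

δ ≈ 0.650

The stream is worth 60δ + 31δ² today, so 60δ + 31δ² = 52.10.
So 31δ² + 60δ − 52.10 = 0.
δ = (−60 + √(60² + 4·31·52.10)) / (2·31) = (−60 + √10060.40) / 62 ≈ 0.650.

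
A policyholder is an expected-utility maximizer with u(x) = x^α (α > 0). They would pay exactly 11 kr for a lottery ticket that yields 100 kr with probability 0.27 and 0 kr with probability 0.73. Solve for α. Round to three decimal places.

α ≈ 0.593

EU(lottery) = 0.27·100^α + 0.73·0 = 0.27·100^α.
Equating: 11^α = 0.27·100^α, i.e. 0.1100^α = 0.27.
Take logs: α = ln 0.27 / ln(11/100) ≈ 0.59319.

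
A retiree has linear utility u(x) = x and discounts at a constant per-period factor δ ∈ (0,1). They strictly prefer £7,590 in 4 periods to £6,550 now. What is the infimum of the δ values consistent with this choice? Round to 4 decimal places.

Under u(x) = x this choice says 6550 < δ^4·7590.
Hence δ^4 > 6550/7590 = 0.86298, and x ↦ x^(1/4) is increasing on (0,∞).
δ > 0.86298^(1/4) = 0.9638.

δ > 0.9638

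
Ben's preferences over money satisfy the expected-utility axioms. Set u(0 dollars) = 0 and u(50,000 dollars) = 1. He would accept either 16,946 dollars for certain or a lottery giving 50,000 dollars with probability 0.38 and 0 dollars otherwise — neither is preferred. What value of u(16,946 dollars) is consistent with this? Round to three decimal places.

The indifference gives u(16,946 dollars) = 0.38·u(50,000 dollars) + 0.62·u(0 dollars) = 0.38·1 + 0.62·0 = 0.38.

0.380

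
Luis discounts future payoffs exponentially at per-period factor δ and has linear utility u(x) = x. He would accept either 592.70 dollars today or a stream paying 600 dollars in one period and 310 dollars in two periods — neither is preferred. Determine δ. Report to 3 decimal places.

Equating present values: 592.70 = 600δ + 310δ².
So 310δ² + 600δ − 592.70 = 0.
The positive root is δ = [−600 + √(600² + 4·310·592.70)] / (2·310) = (−600 + 1046.398)/620 ≈ 0.720.

δ ≈ 0.720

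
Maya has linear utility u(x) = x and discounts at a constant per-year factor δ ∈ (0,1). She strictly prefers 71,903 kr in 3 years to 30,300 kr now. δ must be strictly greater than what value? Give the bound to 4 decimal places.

δ > 0.7497

Under u(x) = x this choice says 30300 < δ^3·71903.
Dividing by 71903: δ^3 > 0.42140. Both sides are positive, so the cube root keeps the direction.
δ > 0.42140^(1/3) = 0.7497.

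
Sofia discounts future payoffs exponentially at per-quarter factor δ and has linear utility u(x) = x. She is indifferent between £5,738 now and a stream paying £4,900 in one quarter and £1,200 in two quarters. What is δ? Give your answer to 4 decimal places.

Equating present values: 5738 = 4900δ + 1200δ².
So 1200δ² + 4900δ − 5738 = 0.
By the quadratic formula (taking the positive root), δ = (−4900 + √51552400.00) / 2400 ≈ 0.9500.

δ ≈ 0.9500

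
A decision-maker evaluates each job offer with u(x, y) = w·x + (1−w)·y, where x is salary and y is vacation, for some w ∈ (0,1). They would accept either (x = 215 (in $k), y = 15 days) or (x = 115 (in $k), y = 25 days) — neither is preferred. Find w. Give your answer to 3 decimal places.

w = 0.091

Equating utilities: w·215 + (1−w)·15 = w·115 + (1−w)·25.
w·(215−115) = (1−w)·(25−15), i.e. w·100 = (1−w)·10.
The marginal rate of substitution is 10/100, so w = 10/(100+10) = 0.091.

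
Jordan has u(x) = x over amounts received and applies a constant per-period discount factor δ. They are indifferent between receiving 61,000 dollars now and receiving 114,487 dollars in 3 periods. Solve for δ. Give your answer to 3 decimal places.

The payoff in 3 periods is discounted by δ^3, so u(61000) = δ^3·u(114487) and δ^3 = u(61000)/u(114487).
With u(x) = x: δ^3 = 61000/114487 = 0.53281.
So δ = 0.53281^(1/3) ≈ 0.811.

δ ≈ 0.811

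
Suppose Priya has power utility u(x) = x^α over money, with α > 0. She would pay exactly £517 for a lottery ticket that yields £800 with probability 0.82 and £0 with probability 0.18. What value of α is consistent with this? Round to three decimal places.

The lottery's expected utility is 0.82·u(800) + 0.18·u(0) = 0.82·800^α (since u(0) = 0 for α > 0).
Indifference: 517^α = 0.82·800^α, so (517/800)^α = 0.82.
Taking logs: α·ln(517/800) = ln(0.82), so α = -0.198451 / -0.436569 ≈ 0.455.

α ≈ 0.455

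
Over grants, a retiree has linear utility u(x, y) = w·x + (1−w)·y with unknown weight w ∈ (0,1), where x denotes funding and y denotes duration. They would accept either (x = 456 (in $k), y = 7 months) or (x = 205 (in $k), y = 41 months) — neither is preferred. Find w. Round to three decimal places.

w = 0.119

Equating utilities: w·456 + (1−w)·7 = w·205 + (1−w)·41.
Collecting terms: w·251 = (1−w)·34.
The marginal rate of substitution is 34/251, so w = 34/(251+34) = 0.119.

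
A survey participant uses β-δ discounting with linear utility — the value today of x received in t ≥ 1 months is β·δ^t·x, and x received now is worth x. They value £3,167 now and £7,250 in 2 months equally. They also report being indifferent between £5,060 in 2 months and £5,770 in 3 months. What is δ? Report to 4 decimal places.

δ ≈ 0.8769

Both payoffs in the second observation are in the future, so β drops out: δ^2·5060 = δ^3·5770 ⇒ δ = 5060/5770 = 0.87695.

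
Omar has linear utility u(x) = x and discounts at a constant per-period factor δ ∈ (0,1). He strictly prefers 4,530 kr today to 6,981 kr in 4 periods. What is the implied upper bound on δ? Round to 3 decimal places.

Under u(x) = x this choice says 4530 > δ^4·6981.
Dividing by 6981: δ^4 < 0.64890. Both sides are positive, so the 4th root keeps the direction.
δ < 0.64890^(1/4) = 0.898.

δ < 0.898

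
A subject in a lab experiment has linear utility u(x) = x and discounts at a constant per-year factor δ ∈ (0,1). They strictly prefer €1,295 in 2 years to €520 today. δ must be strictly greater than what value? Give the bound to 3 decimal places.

Comparing present values: 520 < δ^2·1295.
Dividing by 1295: δ^2 > 0.40154. Both sides are positive, so the square root keeps the direction.
δ > (520/1295)^(1/2) ≈ 0.634.

δ > 0.634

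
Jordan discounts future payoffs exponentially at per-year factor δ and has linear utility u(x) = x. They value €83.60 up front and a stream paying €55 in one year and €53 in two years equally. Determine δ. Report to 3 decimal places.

Equating present values: 83.60 = 55δ + 53δ².
Rearranged: 53δ² + 55δ − 83.60 = 0.
By the quadratic formula (taking the positive root), δ = (−55 + √20748.20) / 106 ≈ 0.840.

δ ≈ 0.840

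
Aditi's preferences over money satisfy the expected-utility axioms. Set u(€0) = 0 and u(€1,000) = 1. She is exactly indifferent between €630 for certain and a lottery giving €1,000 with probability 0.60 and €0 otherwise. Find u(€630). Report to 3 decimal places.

0.600

By the standard-gamble method, u(€630) is just the indifference probability on the best outcome: 0.60.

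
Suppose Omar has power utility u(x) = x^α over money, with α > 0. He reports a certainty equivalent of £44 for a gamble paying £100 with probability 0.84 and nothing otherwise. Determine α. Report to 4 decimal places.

Since u(0) = 0, the lottery's EU is 0.84·100^α.
Setting u(44) equal to that: 44^α = 0.84·100^α ⇒ (44/100)^α = 0.84.
Taking logs: α·ln(44/100) = ln(0.84), so α = -0.1743534 / -0.8209806 ≈ 0.2124.

α ≈ 0.2124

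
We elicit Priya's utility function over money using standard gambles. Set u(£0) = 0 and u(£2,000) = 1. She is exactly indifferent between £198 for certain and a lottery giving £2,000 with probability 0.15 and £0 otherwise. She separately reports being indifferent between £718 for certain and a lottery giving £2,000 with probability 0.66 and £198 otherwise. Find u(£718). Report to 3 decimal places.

0.711

First, u(£198) = 0.15·u(£2,000) + 0.85·u(£0) = 0.15.
The second indifference gives u(£718) = 0.66·u(£2,000) + 0.34·u(£198) = 0.66·1.00 + 0.34·0.15 = 0.7110.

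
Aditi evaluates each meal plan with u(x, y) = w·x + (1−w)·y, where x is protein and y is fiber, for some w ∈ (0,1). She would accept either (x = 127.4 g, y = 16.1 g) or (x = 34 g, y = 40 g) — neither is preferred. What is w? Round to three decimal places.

w = 0.204

Indifference: w·127.4 + (1−w)·16.1 = w·34 + (1−w)·40.
w·(127.4−34) = (1−w)·(40−16.1), i.e. w·93.4 = (1−w)·23.9.
The marginal rate of substitution is 23.9/93.4, so w = 23.9/(93.4+23.9) = 0.204.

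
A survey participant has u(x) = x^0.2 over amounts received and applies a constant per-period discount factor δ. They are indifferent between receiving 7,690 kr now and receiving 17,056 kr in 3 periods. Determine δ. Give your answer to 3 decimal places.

Equating discounted utilities: u(7690) = δ^3·u(17056) ⇒ δ^3 = u(7690)/u(17056).
Since u(x) = x^0.2, δ^3 = (7690/17056)^0.2 = 0.45087^0.2 = 0.85273.
Taking the cube root: δ = 0.85273^(1/3) ≈ 0.948.

δ ≈ 0.948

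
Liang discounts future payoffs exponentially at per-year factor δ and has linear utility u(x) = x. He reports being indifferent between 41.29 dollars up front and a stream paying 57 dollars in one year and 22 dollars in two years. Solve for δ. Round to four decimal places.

Equating present values: 41.29 = 57δ + 22δ².
Rearranged: 22δ² + 57δ − 41.29 = 0.
By the quadratic formula (taking the positive root), δ = (−57 + √6882.52) / 44 ≈ 0.5900.

δ ≈ 0.5900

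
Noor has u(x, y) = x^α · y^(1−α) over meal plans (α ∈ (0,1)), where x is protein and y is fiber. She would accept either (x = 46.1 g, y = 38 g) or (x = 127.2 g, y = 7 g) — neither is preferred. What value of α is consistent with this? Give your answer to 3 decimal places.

The Cobb–Douglas utilities coincide, so 46.1^α·38^(1−α) = 127.2^α·7^(1−α).
Taking logs: α·ln 46.1 + (1−α)·ln 38 = α·ln 127.2 + (1−α)·ln 7, i.e. α·-1.014948 = (1−α)·-1.691676.
Thus α·(-2.706624) = -1.691676, so α = -1.691676/-2.706624 ≈ 0.625.

α ≈ 0.625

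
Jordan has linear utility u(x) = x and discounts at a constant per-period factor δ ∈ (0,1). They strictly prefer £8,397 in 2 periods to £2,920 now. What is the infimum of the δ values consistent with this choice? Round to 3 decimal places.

Comparing present values: 2920 < δ^2·8397.
Hence δ^2 > 2920/8397 = 0.34774, and x ↦ x^(1/2) is increasing on (0,∞).
δ > 0.34774^(1/2) = 0.590.

δ > 0.590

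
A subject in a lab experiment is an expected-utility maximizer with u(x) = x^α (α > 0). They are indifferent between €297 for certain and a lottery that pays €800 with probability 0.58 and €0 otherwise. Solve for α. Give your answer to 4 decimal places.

EU(lottery) = 0.58·800^α + 0.42·0 = 0.58·800^α.
Equating: 297^α = 0.58·800^α, i.e. 0.3713^α = 0.58.
α = ln(0.58) / ln(297/800) = -0.5447272/-0.9908796 ≈ 0.5497.

α ≈ 0.5497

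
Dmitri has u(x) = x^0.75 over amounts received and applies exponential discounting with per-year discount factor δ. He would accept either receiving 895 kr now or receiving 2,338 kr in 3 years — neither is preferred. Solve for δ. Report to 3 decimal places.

δ ≈ 0.787

Equating discounted utilities: u(895) = δ^3·u(2338) ⇒ δ^3 = u(895)/u(2338).
With u(x) = x^0.75: δ^3 = 895^0.75/2338^0.75 = (895/2338)^0.75 = 0.48667.
Taking the cube root: δ = 0.48667^(1/3) ≈ 0.787.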